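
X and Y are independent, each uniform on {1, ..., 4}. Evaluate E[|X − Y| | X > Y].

Outcomes with X > Y: (2,1), (3,1), (3,2), (4,1), (4,2), (4,3), each with probability 1/16.
E[|X − Y| | X > Y] = (1 + 2 + 1 + 3 + 2 + 1) / 6 = 5/3.

5/3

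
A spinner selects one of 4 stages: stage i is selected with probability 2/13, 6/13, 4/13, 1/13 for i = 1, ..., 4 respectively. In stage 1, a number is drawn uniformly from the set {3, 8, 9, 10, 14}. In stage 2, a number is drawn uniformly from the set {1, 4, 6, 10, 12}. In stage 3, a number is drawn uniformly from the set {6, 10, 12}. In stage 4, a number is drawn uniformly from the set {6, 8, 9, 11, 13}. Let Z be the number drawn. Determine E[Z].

1559/195

E[Z | stage 1] = (3+8+9+10+14)/5 = 44/5.
E[Z | stage 2] = (1+4+6+10+12)/5 = 33/5.
E[Z | stage 3] = (6+10+12)/3 = 28/3.
E[Z | stage 4] = (6+8+9+11+13)/5 = 47/5.
By the law of total expectation,
E[Z] = (2/13)·(44/5) + (6/13)·(33/5) + (4/13)·(28/3) + (1/13)·(47/5) = 1559/195.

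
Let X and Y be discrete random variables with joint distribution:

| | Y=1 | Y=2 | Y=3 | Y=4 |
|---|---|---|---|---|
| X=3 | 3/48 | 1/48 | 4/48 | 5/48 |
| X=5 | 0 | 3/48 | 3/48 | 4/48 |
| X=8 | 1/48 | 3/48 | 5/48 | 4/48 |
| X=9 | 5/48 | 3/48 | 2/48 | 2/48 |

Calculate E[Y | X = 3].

P(X = 3) = 13/48.
Σ Y·P over the event = 1·(3/48) + 2·(1/48) + 3·(4/48) + 4·(5/48) = 37/48.
E[Y | X = 3] = (37/48) / (13/48) = 37/13.

37/13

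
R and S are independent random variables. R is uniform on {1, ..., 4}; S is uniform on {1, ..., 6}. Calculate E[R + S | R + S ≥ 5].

P(R + S ≥ 5) = 3/4.
Summing (R+S)·P(x,y) over outcomes with R + S ≥ 5 gives 31/6.
E[R + S | R + S ≥ 5] = (31/6) / (3/4) = 62/9.

62/9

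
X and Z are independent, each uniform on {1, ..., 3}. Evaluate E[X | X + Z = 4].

Outcomes with X + Z = 4: (1,3), (2,2), (3,1), each with probability 1/9.
E[X | X + Z = 4] = (1 + 2 + 3) / 3 = 2.

2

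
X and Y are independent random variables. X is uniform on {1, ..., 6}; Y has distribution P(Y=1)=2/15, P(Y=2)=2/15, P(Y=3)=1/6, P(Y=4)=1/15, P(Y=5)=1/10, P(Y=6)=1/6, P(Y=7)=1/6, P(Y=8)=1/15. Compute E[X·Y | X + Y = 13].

290/7

P(X + Y = 13) = 7/180.
Summing XY·P(x,y) over outcomes with X + Y = 13 gives 29/18.
E[X·Y | X + Y = 13] = (29/18) / (7/180) = 290/7.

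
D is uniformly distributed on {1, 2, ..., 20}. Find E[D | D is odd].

Given D is odd, D is equally likely to be any of {1, 3, 5, 7, 9, 11, 13, 15, 17, 19}.
E[D | D is odd] = (1 + 3 + 5 + 7 + 9 + 11 + 13 + 15 + 17 + 19) / 10 = 10.

10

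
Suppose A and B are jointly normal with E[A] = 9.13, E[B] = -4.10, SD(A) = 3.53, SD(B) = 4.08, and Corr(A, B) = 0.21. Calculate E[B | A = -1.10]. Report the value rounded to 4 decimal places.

E[B | A=x] = μ_B + ρ(σ_B/σ_A)(x − μ_A) for jointly normal variables.
E[B | A=-1.10] = -4.10 + (0.21)·(4.08/3.53)·(-1.10 − (9.13)) = -4.10 + (0.24272)·(-10.23) = -6.5830.

-6.5830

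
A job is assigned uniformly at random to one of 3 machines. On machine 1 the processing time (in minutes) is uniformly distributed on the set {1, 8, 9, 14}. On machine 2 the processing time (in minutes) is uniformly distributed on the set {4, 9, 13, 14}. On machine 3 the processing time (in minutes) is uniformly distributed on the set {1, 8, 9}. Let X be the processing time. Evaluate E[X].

E[X | machine 1] = (1+8+9+14)/4 = 8.
E[X | machine 2] = (4+9+13+14)/4 = 10.
E[X | machine 3] = (1+8+9)/3 = 6.
E[X] = (1/3)·(8) + (1/3)·(10) + (1/3)·(6) = 8.

8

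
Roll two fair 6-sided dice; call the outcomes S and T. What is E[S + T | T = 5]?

Outcomes with T = 5: (1,5), (2,5), (3,5), (4,5), (5,5), (6,5), each with probability 1/36.
E[S + T | T = 5] = (6 + 7 + 8 + 9 + 10 + 11) / 6 = 17/2.

17/2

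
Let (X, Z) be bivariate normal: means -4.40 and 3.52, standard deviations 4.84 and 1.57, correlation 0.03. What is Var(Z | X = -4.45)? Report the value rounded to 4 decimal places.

2.4627

Var(Z | X=x) = (1 − ρ²)·σ_Z².
Var(Z | X=-4.45) = (1.57)²·(1 − (0.03)²) = 2.4649·0.9991 = 2.4627.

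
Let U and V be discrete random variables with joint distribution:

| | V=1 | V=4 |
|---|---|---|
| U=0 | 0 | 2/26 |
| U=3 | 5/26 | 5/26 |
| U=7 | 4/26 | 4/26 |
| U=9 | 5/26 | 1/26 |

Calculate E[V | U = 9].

3/2

P(U = 9) = 3/13.
Σ V·P over the event = 1·(5/26) + 4·(1/26) = 9/26.
E[V | U = 9] = (9/26) / (3/13) = 3/2.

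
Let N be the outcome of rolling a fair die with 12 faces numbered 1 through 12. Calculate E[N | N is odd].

Given N is odd, N is equally likely to be any of {1, 3, 5, 7, 9, 11}.
E[N | N is odd] = (1 + 3 + 5 + 7 + 9 + 11) / 6 = 6.

6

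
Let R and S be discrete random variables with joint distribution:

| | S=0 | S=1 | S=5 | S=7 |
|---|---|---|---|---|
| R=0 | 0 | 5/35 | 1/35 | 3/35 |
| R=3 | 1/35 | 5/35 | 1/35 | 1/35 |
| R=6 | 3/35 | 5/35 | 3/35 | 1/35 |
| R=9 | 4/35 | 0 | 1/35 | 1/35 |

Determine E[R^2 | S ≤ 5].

864/29

P(S ≤ 5) = 29/35.
Summing R^2·P(R=x,S=y) over the conditioning event gives 864/35.
E[R^2 | S ≤ 5] = (864/35) / (29/35) = 864/29.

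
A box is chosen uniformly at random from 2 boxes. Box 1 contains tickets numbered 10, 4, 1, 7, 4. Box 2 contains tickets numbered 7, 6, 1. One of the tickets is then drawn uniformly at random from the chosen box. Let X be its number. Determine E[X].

74/15

E[X | box 1] = (10+4+1+7+4)/5 = 26/5.
E[X | box 2] = (7+6+1)/3 = 14/3.
By the law of total expectation,
E[X] = (1/2)·(26/5) + (1/2)·(14/3) = 74/15.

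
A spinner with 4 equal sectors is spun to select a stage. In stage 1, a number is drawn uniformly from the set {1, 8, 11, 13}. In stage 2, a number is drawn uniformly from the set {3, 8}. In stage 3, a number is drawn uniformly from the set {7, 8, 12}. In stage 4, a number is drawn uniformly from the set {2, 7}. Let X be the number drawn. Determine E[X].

109/16

E[X | stage 1] = (1+8+11+13)/4 = 33/4.
E[X | stage 2] = (3+8)/2 = 11/2.
E[X | stage 3] = (7+8+12)/3 = 9.
E[X | stage 4] = (2+7)/2 = 9/2.
By the law of total expectation,
E[X] = (1/4)·(33/4) + (1/4)·(11/2) + (1/4)·(9) + (1/4)·(9/2) = 109/16.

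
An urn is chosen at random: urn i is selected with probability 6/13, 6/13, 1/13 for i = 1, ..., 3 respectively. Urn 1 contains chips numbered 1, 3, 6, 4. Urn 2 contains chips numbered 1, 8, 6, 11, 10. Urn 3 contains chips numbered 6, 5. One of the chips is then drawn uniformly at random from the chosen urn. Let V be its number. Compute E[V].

E[V | urn 1] = (1+3+6+4)/4 = 7/2.
E[V | urn 2] = (1+8+6+11+10)/5 = 36/5.
E[V | urn 3] = (6+5)/2 = 11/2.
E[V] = (6/13)·(7/2) + (6/13)·(36/5) + (1/13)·(11/2) = 697/130.

697/130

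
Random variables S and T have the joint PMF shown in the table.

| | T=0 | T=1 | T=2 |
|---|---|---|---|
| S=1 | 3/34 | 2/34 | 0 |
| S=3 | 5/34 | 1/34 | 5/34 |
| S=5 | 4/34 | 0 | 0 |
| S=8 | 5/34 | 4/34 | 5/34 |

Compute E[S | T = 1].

37/7

P(T = 1) = 7/34.
Summing S·P(S=x,T=y) over the conditioning event gives 37/34.
E[S | T = 1] = (37/34) / (7/34) = 37/7.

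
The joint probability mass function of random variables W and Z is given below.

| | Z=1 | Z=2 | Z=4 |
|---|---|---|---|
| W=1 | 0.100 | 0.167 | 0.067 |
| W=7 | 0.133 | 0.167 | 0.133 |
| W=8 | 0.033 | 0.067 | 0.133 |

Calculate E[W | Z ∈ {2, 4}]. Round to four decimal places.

P(Z ∈ {2, 4}) = 0.734.
Summing W·P(W=x,Z=y) over the conditioning event gives 3.934.
E[W | Z ∈ {2, 4}] = (3.934) / (0.734) = 5.3597.

5.3597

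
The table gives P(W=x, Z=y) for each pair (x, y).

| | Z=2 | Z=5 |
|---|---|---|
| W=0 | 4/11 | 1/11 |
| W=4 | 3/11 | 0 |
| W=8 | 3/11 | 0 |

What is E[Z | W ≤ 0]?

P(W ≤ 0) = 5/11.
Σ Z·P over the event = 2·(4/11) + 5·(1/11) = 13/11.
E[Z | W ≤ 0] = (13/11) / (5/11) = 13/5.

13/5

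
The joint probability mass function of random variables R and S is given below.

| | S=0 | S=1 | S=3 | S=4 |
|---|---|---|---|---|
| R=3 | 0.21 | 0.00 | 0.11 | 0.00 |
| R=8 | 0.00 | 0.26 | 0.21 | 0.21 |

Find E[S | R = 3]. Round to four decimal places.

P(R = 3) = 0.32.
Σ S·P over the event = 0·(0.21) + 3·(0.11) = 0.33.
E[S | R = 3] = (0.33) / (0.32) = 1.0313.

1.0313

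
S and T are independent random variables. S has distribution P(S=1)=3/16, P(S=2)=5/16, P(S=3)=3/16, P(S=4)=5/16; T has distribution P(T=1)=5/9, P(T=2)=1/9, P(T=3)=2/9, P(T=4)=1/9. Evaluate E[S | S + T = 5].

132/41

P(S + T = 5) = 41/144.
Summing S·P(x,y) over outcomes with S + T = 5 gives 11/12.
E[S | S + T = 5] = (11/12) / (41/144) = 132/41.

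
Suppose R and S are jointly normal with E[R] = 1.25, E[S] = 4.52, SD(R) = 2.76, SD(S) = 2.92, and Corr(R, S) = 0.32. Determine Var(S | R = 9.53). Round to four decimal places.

For a bivariate normal, Var(S | R=x) = σ_S²(1 − ρ²).
Var(S | R=9.53) = (2.92)²·(1 − (0.32)²) = 8.5264·0.8976 = 7.6533.

7.6533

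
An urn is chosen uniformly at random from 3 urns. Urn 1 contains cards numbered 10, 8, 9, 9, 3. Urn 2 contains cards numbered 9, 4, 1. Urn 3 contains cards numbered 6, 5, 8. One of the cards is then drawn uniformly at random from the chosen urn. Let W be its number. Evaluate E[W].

E[W | urn 1] = (10+8+9+9+3)/5 = 39/5.
E[W | urn 2] = (9+4+1)/3 = 14/3.
E[W | urn 3] = (6+5+8)/3 = 19/3.
E[W] = (1/3)·(39/5) + (1/3)·(14/3) + (1/3)·(19/3) = 94/15.

94/15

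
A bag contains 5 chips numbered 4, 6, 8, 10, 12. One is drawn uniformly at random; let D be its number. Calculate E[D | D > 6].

P(D > 6) = 3/5.
Σ over the event: 8·1/5 + 10·1/5 + 12·1/5 = 6.
E[D | D > 6] = (6) / (3/5) = 10.

10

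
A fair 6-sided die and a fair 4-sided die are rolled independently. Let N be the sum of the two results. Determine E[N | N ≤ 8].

116/21

P(N ≤ 8) = 7/8.
Σ over the event: 2·1/24 + 3·1/12 + 4·1/8 + 5·1/6 + 6·1/6 + 7·1/6 + 8·1/8 = 29/6.
E[N | N ≤ 8] = (29/6) / (7/8) = 116/21.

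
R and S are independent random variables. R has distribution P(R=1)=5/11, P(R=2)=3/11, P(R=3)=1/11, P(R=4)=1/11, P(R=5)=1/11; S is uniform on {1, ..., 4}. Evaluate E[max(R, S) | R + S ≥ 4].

111/31

P(R + S ≥ 4) = 31/44.
Summing max(R,S)·P(x,y) over outcomes with R + S ≥ 4 gives 111/44.
E[max(R, S) | R + S ≥ 4] = (111/44) / (31/44) = 111/31.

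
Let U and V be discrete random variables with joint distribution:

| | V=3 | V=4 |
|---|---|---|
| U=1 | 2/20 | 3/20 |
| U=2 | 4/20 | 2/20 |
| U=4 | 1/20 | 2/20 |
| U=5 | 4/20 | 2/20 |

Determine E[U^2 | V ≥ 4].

31/3

P(V ≥ 4) = 9/20.
Σ U^2·P over the event = 1·(3/20) + 4·(2/20) + 16·(2/20) + 25·(2/20) = 93/20.
E[U^2 | V ≥ 4] = (93/20) / (9/20) = 31/3.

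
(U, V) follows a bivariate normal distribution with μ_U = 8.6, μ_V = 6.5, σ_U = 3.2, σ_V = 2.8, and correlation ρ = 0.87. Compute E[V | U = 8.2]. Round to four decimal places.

6.1955

E[V | U=x] = μ_V + ρ(σ_V/σ_U)(x − μ_U) for jointly normal variables.
E[V | U=8.2] = 6.5 + (0.87)·(2.8/3.2)·(8.2 − (8.6)) = 6.5 + (0.76125)·(-0.4) = 6.1955.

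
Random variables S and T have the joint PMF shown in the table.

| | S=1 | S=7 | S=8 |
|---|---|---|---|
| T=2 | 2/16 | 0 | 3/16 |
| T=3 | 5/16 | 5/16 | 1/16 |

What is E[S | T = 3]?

P(T = 3) = 11/16.
Σ S·P over the event = 1·(5/16) + 7·(5/16) + 8·(1/16) = 3.
E[S | T = 3] = (3) / (11/16) = 48/11.

48/11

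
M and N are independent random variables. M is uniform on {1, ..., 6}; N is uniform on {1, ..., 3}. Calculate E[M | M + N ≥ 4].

P(M + N ≥ 4) = 5/6.
Summing M·P(x,y) over outcomes with M + N ≥ 4 gives 59/18.
E[M | M + N ≥ 4] = (59/18) / (5/6) = 59/15.

59/15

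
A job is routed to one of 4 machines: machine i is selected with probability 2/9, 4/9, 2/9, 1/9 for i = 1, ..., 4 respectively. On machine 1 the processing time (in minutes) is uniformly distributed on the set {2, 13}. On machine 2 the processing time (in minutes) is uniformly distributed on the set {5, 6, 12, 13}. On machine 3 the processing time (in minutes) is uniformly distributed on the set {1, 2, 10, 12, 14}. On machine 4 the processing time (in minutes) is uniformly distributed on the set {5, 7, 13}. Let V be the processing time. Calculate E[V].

E[V | machine 1] = (2+13)/2 = 15/2.
E[V | machine 2] = (5+6+12+13)/4 = 9.
E[V | machine 3] = (1+2+10+12+14)/5 = 39/5.
E[V | machine 4] = (5+7+13)/3 = 25/3.
By the law of total expectation,
E[V] = (2/9)·(15/2) + (4/9)·(9) + (2/9)·(39/5) + (1/9)·(25/3) = 1124/135.

1124/135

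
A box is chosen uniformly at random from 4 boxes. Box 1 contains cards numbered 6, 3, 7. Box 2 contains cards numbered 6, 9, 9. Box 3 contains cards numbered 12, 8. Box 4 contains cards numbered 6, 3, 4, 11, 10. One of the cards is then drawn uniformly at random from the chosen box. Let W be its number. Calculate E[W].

113/15

E[W | box 1] = (6+3+7)/3 = 16/3.
E[W | box 2] = (6+9+9)/3 = 8.
E[W | box 3] = (12+8)/2 = 10.
E[W | box 4] = (6+3+4+11+10)/5 = 34/5.
E[W] = (1/4)·(16/3) + (1/4)·(8) + (1/4)·(10) + (1/4)·(34/5) = 113/15.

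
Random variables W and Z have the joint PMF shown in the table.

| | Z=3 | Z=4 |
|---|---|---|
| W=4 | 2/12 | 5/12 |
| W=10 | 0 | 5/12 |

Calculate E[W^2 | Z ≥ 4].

58

P(Z ≥ 4) = 5/6.
Σ W^2·P over the event = 16·(5/12) + 100·(5/12) = 145/3.
E[W^2 | Z ≥ 4] = (145/3) / (5/6) = 58.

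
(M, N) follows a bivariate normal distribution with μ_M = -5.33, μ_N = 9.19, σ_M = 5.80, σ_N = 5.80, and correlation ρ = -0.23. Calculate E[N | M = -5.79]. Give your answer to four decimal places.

9.2958

For a bivariate normal, E[N | M=x] = μ_N + ρ·(σ_N/σ_M)·(x − μ_M).
E[N | M=-5.79] = 9.19 + (-0.23)·(5.80/5.80)·(-5.79 − (-5.33)) = 9.19 + (-0.23)·(-0.46) = 9.2958.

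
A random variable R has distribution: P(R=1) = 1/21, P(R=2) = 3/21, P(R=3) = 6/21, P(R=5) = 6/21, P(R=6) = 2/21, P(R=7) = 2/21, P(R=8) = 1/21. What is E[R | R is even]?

13/3

P(R is even) = 2/7.
Σ over the event: 2·1/7 + 6·2/21 + 8·1/21 = 26/21.
E[R | R is even] = (26/21) / (2/7) = 13/3.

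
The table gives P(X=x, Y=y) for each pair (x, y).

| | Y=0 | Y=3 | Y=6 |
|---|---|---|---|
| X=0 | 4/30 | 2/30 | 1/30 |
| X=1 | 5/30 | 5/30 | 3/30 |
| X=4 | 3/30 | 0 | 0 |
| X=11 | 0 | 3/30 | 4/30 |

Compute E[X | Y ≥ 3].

85/18

P(Y ≥ 3) = 3/5.
Σ X·P over the event = 0·(2/30) + 0·(1/30) + 1·(5/30) + 1·(3/30) + 11·(3/30) + 11·(4/30) = 17/6.
E[X | Y ≥ 3] = (17/6) / (3/5) = 85/18.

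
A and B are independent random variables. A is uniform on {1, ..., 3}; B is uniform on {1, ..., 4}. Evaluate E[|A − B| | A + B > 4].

4/3

Outcomes with A + B > 4: (1,4), (2,3), (2,4), (3,2), (3,3), (3,4), each with probability 1/12.
E[|A − B| | A + B > 4] = (3 + 1 + 2 + 1 + 0 + 1) / 6 = 4/3.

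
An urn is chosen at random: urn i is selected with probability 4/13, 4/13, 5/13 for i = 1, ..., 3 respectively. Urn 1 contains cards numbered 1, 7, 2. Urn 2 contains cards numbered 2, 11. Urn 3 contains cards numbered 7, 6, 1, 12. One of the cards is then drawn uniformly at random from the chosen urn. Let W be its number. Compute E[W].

E[W | urn 1] = (1+7+2)/3 = 10/3.
E[W | urn 2] = (2+11)/2 = 13/2.
E[W | urn 3] = (7+6+1+12)/4 = 13/2.
E[W] = (4/13)·(10/3) + (4/13)·(13/2) + (5/13)·(13/2) = 431/78.

431/78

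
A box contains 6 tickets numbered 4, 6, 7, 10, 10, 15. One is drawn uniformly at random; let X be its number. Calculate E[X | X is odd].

P(X is odd) = 1/3.
Σ over the event: 7·1/6 + 15·1/6 = 11/3.
E[X | X is odd] = (11/3) / (1/3) = 11.

11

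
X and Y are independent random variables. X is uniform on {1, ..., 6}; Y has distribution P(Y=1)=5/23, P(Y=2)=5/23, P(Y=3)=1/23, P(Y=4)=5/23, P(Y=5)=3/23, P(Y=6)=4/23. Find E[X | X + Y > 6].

P(X + Y > 6) = 77/138.
Summing X·P(x,y) over outcomes with X + Y > 6 gives 167/69.
E[X | X + Y > 6] = (167/69) / (77/138) = 334/77.

334/77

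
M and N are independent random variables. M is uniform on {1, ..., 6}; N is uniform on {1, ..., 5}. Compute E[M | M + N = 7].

4

Outcomes with M + N = 7: (2,5), (3,4), (4,3), (5,2), (6,1), each with probability 1/30.
E[M | M + N = 7] = (2 + 3 + 4 + 5 + 6) / 5 = 4.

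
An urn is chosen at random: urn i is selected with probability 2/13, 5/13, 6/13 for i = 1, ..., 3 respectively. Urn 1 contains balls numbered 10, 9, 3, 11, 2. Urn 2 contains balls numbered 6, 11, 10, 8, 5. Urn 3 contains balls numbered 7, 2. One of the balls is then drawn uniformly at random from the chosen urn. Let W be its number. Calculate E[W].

81/13

E[W | urn 1] = (10+9+3+11+2)/5 = 7.
E[W | urn 2] = (6+11+10+8+5)/5 = 8.
E[W | urn 3] = (7+2)/2 = 9/2.
E[W] = (2/13)·(7) + (5/13)·(8) + (6/13)·(9/2) = 81/13.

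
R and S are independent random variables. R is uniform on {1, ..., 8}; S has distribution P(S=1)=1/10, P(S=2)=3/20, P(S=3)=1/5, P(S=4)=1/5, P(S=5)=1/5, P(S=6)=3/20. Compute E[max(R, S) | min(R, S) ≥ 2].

P(min(R, S) ≥ 2) = 63/80.
Summing max(R,S)·P(x,y) over outcomes with min(R, S) ≥ 2 gives 35/8.
E[max(R, S) | min(R, S) ≥ 2] = (35/8) / (63/80) = 50/9.

50/9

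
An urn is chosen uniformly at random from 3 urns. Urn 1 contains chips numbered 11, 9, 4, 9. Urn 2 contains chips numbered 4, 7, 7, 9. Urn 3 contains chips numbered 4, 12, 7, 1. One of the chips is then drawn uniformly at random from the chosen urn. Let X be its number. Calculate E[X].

7

E[X | urn 1] = (11+9+4+9)/4 = 33/4.
E[X | urn 2] = (4+7+7+9)/4 = 27/4.
E[X | urn 3] = (4+12+7+1)/4 = 6.
E[X] = (1/3)·(33/4) + (1/3)·(27/4) + (1/3)·(6) = 7.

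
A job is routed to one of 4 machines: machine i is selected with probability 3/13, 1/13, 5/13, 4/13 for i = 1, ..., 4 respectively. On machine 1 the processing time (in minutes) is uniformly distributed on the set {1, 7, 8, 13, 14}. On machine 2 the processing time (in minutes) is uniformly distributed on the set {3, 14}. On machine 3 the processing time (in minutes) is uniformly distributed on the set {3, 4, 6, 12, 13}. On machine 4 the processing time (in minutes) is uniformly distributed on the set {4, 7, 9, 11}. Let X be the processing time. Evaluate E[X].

1033/130

E[X | machine 1] = (1+7+8+13+14)/5 = 43/5.
E[X | machine 2] = (3+14)/2 = 17/2.
E[X | machine 3] = (3+4+6+12+13)/5 = 38/5.
E[X | machine 4] = (4+7+9+11)/4 = 31/4.
E[X] = (3/13)·(43/5) + (1/13)·(17/2) + (5/13)·(38/5) + (4/13)·(31/4) = 1033/130.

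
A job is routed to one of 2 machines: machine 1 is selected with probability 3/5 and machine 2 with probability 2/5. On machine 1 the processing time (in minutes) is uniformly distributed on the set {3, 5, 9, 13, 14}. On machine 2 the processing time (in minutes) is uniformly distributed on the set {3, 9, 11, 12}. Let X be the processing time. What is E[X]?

E[X | machine 1] = (3+5+9+13+14)/5 = 44/5.
E[X | machine 2] = (3+9+11+12)/4 = 35/4.
E[X] = (3/5)·(44/5) + (2/5)·(35/4) = 439/50.

439/50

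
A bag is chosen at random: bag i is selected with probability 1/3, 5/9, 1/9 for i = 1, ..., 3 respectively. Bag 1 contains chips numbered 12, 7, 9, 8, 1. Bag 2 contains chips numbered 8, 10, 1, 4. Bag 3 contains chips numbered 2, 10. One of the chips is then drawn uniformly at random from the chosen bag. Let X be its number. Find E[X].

E[X | bag 1] = (12+7+9+8+1)/5 = 37/5.
E[X | bag 2] = (8+10+1+4)/4 = 23/4.
E[X | bag 3] = (2+10)/2 = 6.
E[X] = (1/3)·(37/5) + (5/9)·(23/4) + (1/9)·(6) = 1139/180.

1139/180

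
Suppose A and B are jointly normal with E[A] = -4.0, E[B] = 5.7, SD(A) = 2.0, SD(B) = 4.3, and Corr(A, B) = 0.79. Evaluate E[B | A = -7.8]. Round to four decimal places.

The regression of B on A has slope ρ·σ_B/σ_A and passes through (μ_A, μ_B).
E[B | A=-7.8] = 5.7 + (0.79)·(4.3/2.0)·(-7.8 − (-4.0)) = 5.7 + (1.6985)·(-3.8) = -0.7543.

-0.7543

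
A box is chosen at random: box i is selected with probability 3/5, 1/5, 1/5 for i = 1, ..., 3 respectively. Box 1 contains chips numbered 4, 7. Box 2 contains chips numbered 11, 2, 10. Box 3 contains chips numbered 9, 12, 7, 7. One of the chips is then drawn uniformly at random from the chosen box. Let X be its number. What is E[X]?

79/12

E[X | box 1] = (4+7)/2 = 11/2.
E[X | box 2] = (11+2+10)/3 = 23/3.
E[X | box 3] = (9+12+7+7)/4 = 35/4.
E[X] = (3/5)·(11/2) + (1/5)·(23/3) + (1/5)·(35/4) = 79/12.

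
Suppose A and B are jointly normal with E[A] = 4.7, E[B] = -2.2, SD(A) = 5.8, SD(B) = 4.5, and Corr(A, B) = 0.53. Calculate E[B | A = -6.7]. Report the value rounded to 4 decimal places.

The regression of B on A has slope ρ·σ_B/σ_A and passes through (μ_A, μ_B).
E[B | A=-6.7] = -2.2 + (0.53)·(4.5/5.8)·(-6.7 − (4.7)) = -2.2 + (0.41121)·(-11.4) = -6.8878.

-6.8878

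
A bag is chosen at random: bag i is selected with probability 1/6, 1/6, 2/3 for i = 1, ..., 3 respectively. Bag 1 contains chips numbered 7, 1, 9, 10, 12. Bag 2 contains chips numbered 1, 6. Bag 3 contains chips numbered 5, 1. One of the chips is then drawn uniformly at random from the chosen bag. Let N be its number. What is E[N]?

E[N | bag 1] = (7+1+9+10+12)/5 = 39/5.
E[N | bag 2] = (1+6)/2 = 7/2.
E[N | bag 3] = (5+1)/2 = 3.
By the law of total expectation,
E[N] = (1/6)·(39/5) + (1/6)·(7/2) + (2/3)·(3) = 233/60.

233/60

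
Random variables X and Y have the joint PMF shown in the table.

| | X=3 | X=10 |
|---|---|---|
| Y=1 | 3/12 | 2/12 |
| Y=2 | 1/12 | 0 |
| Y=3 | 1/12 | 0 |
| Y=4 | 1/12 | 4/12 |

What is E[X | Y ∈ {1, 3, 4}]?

P(Y ∈ {1, 3, 4}) = 11/12.
Σ X·P over the event = 3·(3/12) + 3·(1/12) + 3·(1/12) + 10·(2/12) + 10·(4/12) = 25/4.
E[X | Y ∈ {1, 3, 4}] = (25/4) / (11/12) = 75/11.

75/11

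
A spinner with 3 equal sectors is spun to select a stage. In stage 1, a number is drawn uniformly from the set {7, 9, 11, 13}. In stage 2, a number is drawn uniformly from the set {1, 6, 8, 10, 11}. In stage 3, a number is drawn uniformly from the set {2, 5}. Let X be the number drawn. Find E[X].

E[X | stage 1] = (7+9+11+13)/4 = 10.
E[X | stage 2] = (1+6+8+10+11)/5 = 36/5.
E[X | stage 3] = (2+5)/2 = 7/2.
E[X] = (1/3)·(10) + (1/3)·(36/5) + (1/3)·(7/2) = 69/10.

69/10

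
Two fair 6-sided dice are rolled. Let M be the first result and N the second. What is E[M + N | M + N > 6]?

26/3

P(M + N > 6) = 7/12.
Summing (M+N)·P(x,y) over outcomes with M + N > 6 gives 91/18.
E[M + N | M + N > 6] = (91/18) / (7/12) = 26/3.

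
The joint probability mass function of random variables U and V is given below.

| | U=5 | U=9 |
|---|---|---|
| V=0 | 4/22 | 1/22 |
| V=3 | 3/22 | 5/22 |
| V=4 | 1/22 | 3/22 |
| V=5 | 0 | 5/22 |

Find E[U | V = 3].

P(V = 3) = 4/11.
Σ U·P over the event = 5·(3/22) + 9·(5/22) = 30/11.
E[U | V = 3] = (30/11) / (4/11) = 15/2.

15/2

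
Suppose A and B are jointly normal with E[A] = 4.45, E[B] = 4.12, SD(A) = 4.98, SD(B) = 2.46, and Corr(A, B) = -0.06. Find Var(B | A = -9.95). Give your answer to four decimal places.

For a bivariate normal, Var(B | A=x) = σ_B²(1 − ρ²).
Var(B | A=-9.95) = (2.46)²·(1 − (-0.06)²) = 6.0516·0.9964 = 6.0298.

6.0298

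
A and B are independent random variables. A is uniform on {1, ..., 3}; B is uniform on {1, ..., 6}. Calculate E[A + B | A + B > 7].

25/3

P(A + B > 7) = 1/6.
Summing (A+B)·P(x,y) over outcomes with A + B > 7 gives 25/18.
E[A + B | A + B > 7] = (25/18) / (1/6) = 25/3.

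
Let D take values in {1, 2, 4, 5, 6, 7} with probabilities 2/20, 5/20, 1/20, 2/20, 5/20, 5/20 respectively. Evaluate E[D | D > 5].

13/2

P(D > 5) = 1/2.
Σ over the event: 6·1/4 + 7·1/4 = 13/4.
E[D | D > 5] = (13/4) / (1/2) = 13/2.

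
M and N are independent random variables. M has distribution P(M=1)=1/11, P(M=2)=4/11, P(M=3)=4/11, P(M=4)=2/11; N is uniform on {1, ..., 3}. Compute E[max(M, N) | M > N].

P(M > N) = 6/11.
Summing max(M,N)·P(x,y) over outcomes with M > N gives 56/33.
E[max(M, N) | M > N] = (56/33) / (6/11) = 28/9.

28/9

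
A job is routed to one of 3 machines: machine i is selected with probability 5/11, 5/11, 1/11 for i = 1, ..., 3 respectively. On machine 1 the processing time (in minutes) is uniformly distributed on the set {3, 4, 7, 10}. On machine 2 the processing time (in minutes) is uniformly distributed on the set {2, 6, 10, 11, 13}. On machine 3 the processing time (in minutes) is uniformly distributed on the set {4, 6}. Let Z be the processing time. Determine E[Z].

E[Z | machine 1] = (3+4+7+10)/4 = 6.
E[Z | machine 2] = (2+6+10+11+13)/5 = 42/5.
E[Z | machine 3] = (4+6)/2 = 5.
By the law of total expectation,
E[Z] = (5/11)·(6) + (5/11)·(42/5) + (1/11)·(5) = 7.

7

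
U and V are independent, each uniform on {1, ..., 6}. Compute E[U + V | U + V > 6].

26/3

P(U + V > 6) = 7/12.
Summing (U+V)·P(x,y) over outcomes with U + V > 6 gives 91/18.
E[U + V | U + V > 6] = (91/18) / (7/12) = 26/3.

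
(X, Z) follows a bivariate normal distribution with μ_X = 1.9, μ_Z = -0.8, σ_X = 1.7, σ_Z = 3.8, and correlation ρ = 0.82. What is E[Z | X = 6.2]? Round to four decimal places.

7.0816

For a bivariate normal, E[Z | X=x] = μ_Z + ρ·(σ_Z/σ_X)·(x − μ_X).
E[Z | X=6.2] = -0.8 + (0.82)·(3.8/1.7)·(6.2 − (1.9)) = -0.8 + (1.83294)·(4.3) = 7.0816.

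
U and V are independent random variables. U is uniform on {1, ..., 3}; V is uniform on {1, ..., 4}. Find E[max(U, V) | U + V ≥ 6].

Outcomes with U + V ≥ 6: (2,4), (3,3), (3,4), each with probability 1/12.
E[max(U, V) | U + V ≥ 6] = (4 + 3 + 4) / 3 = 11/3.

11/3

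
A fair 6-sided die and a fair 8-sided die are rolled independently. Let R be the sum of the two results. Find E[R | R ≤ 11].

P(R ≤ 11) = 7/8.
E[R | R ≤ 11] = (77/12) / (7/8) = 22/3.

22/3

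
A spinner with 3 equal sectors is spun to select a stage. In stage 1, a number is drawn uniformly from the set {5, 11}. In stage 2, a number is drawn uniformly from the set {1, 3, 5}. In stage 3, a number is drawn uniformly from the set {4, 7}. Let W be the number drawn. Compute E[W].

11/2

E[W | stage 1] = (5+11)/2 = 8.
E[W | stage 2] = (1+3+5)/3 = 3.
E[W | stage 3] = (4+7)/2 = 11/2.
By the law of total expectation,
E[W] = (1/3)·(8) + (1/3)·(3) + (1/3)·(11/2) = 11/2.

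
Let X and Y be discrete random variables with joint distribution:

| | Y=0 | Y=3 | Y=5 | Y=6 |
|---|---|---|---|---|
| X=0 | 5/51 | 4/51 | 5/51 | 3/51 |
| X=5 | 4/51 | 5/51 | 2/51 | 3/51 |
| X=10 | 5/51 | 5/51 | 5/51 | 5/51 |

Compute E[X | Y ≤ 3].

145/28

P(Y ≤ 3) = 28/51.
Summing X·P(X=x,Y=y) over the conditioning event gives 145/51.
E[X | Y ≤ 3] = (145/51) / (28/51) = 145/28.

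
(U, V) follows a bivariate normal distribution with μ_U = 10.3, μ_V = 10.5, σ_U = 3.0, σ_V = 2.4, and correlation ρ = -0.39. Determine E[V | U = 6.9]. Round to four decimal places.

11.5608

For a bivariate normal, E[V | U=x] = μ_V + ρ·(σ_V/σ_U)·(x − μ_U).
E[V | U=6.9] = 10.5 + (-0.39)·(2.4/3.0)·(6.9 − (10.3)) = 10.5 + (-0.312)·(-3.4) = 11.5608.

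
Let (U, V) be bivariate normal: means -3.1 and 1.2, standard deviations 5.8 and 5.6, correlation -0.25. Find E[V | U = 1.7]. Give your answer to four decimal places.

0.0414

The regression of V on U has slope ρ·σ_V/σ_U and passes through (μ_U, μ_V).
E[V | U=1.7] = 1.2 + (-0.25)·(5.6/5.8)·(1.7 − (-3.1)) = 1.2 + (-0.24138)·(4.8) = 0.0414.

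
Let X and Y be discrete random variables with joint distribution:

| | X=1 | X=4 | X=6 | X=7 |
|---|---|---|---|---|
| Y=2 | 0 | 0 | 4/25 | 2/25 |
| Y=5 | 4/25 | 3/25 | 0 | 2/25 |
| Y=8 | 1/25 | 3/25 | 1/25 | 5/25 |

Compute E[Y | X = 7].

6

P(X = 7) = 9/25.
Σ Y·P over the event = 2·(2/25) + 5·(2/25) + 8·(5/25) = 54/25.
E[Y | X = 7] = (54/25) / (9/25) = 6.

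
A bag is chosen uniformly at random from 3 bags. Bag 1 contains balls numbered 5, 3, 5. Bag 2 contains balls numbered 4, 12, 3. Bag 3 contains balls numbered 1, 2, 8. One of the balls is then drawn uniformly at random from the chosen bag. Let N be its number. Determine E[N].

43/9

E[N | bag 1] = (5+3+5)/3 = 13/3.
E[N | bag 2] = (4+12+3)/3 = 19/3.
E[N | bag 3] = (1+2+8)/3 = 11/3.
E[N] = (1/3)·(13/3) + (1/3)·(19/3) + (1/3)·(11/3) = 43/9.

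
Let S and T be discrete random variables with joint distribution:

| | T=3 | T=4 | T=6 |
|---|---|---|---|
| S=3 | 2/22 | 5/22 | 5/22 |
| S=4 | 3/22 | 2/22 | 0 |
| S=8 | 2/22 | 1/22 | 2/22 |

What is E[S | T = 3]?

P(T = 3) = 7/22.
Σ S·P over the event = 3·(2/22) + 4·(3/22) + 8·(2/22) = 17/11.
E[S | T = 3] = (17/11) / (7/22) = 34/7.

34/7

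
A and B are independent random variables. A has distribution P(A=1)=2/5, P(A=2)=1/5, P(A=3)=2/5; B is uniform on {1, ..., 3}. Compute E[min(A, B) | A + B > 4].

12/5

P(A + B > 4) = 1/3.
Summing min(A,B)·P(x,y) over outcomes with A + B > 4 gives 4/5.
E[min(A, B) | A + B > 4] = (4/5) / (1/3) = 12/5.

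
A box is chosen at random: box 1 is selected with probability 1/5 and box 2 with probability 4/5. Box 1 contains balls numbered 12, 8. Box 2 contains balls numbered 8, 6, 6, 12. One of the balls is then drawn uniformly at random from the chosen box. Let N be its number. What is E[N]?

E[N | box 1] = (12+8)/2 = 10.
E[N | box 2] = (8+6+6+12)/4 = 8.
By the law of total expectation,
E[N] = (1/5)·(10) + (4/5)·(8) = 42/5.

42/5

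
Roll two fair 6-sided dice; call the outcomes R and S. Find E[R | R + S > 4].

P(R + S > 4) = 5/6.
Summing R·P(x,y) over outcomes with R + S > 4 gives 29/9.
E[R | R + S > 4] = (29/9) / (5/6) = 58/15.

58/15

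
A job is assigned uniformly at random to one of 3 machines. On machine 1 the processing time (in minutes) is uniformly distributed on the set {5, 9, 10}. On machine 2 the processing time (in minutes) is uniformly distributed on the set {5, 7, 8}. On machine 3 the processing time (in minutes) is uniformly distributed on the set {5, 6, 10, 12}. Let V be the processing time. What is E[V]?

275/36

E[V | machine 1] = (5+9+10)/3 = 8.
E[V | machine 2] = (5+7+8)/3 = 20/3.
E[V | machine 3] = (5+6+10+12)/4 = 33/4.
By the law of total expectation,
E[V] = (1/3)·(8) + (1/3)·(20/3) + (1/3)·(33/4) = 275/36.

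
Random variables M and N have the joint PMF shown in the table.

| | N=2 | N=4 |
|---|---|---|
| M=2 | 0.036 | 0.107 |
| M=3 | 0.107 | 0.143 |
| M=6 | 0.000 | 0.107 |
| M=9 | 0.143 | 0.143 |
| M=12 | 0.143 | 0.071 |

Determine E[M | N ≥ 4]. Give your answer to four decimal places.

5.9965

P(N ≥ 4) = 0.571.
Σ M·P over the event = 2·(0.107) + 3·(0.143) + 6·(0.107) + 9·(0.143) + 12·(0.071) = 3.424.
E[M | N ≥ 4] = (3.424) / (0.571) = 5.9965.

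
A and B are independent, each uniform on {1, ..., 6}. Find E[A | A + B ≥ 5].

58/15

P(A + B ≥ 5) = 5/6.
Summing A·P(x,y) over outcomes with A + B ≥ 5 gives 29/9.
E[A | A + B ≥ 5] = (29/9) / (5/6) = 58/15.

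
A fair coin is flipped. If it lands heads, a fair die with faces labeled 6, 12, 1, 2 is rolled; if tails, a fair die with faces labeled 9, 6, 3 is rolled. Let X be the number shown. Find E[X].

45/8

E[X | heads] = (6+12+1+2)/4 = 21/4.
E[X | tails] = (9+6+3)/3 = 6.
E[X] = (1/2)·(21/4) + (1/2)·(6) = 45/8.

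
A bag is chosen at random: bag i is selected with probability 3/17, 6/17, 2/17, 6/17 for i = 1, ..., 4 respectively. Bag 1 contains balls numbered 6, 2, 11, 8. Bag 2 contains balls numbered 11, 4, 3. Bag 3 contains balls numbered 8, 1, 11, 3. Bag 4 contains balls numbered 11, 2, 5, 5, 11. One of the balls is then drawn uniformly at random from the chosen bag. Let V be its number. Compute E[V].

E[V | bag 1] = (6+2+11+8)/4 = 27/4.
E[V | bag 2] = (11+4+3)/3 = 6.
E[V | bag 3] = (8+1+11+3)/4 = 23/4.
E[V | bag 4] = (11+2+5+5+11)/5 = 34/5.
By the law of total expectation,
E[V] = (3/17)·(27/4) + (6/17)·(6) + (2/17)·(23/4) + (6/17)·(34/5) = 2171/340.

2171/340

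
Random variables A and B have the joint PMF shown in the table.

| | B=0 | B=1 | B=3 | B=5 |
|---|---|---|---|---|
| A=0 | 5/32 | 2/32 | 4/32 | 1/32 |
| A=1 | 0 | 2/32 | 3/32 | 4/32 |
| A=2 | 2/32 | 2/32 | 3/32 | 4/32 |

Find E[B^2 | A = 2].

129/11

P(A = 2) = 11/32.
Σ B^2·P over the event = 0·(2/32) + 1·(2/32) + 9·(3/32) + 25·(4/32) = 129/32.
E[B^2 | A = 2] = (129/32) / (11/32) = 129/11.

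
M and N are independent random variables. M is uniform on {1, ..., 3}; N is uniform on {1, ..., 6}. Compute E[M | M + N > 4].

13/6

P(M + N > 4) = 2/3.
Summing M·P(x,y) over outcomes with M + N > 4 gives 13/9.
E[M | M + N > 4] = (13/9) / (2/3) = 13/6.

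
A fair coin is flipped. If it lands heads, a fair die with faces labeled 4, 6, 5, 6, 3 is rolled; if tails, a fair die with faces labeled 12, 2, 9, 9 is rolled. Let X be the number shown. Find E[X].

32/5

E[X | heads] = (4+6+5+6+3)/5 = 24/5.
E[X | tails] = (12+2+9+9)/4 = 8.
E[X] = (1/2)·(24/5) + (1/2)·(8) = 32/5.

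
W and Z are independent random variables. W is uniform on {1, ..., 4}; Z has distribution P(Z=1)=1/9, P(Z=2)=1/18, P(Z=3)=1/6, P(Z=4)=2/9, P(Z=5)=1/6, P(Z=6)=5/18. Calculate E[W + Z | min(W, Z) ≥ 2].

P(min(W, Z) ≥ 2) = 2/3.
Summing (W+Z)·P(x,y) over outcomes with min(W, Z) ≥ 2 gives 5.
E[W + Z | min(W, Z) ≥ 2] = (5) / (2/3) = 15/2.

15/2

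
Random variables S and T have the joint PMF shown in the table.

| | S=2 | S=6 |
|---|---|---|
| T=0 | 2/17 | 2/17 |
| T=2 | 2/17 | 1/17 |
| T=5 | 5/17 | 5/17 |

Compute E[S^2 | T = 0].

20

P(T = 0) = 4/17.
Summing S^2·P(S=x,T=y) over the conditioning event gives 80/17.
E[S^2 | T = 0] = (80/17) / (4/17) = 20.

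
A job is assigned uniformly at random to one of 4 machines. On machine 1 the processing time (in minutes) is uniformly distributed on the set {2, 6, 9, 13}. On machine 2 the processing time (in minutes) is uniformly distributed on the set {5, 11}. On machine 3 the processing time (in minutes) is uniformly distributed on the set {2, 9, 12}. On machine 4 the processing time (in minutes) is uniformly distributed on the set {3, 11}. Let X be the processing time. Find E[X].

181/24

E[X | machine 1] = (2+6+9+13)/4 = 15/2.
E[X | machine 2] = (5+11)/2 = 8.
E[X | machine 3] = (2+9+12)/3 = 23/3.
E[X | machine 4] = (3+11)/2 = 7.
By the law of total expectation,
E[X] = (1/4)·(15/2) + (1/4)·(8) + (1/4)·(23/3) + (1/4)·(7) = 181/24.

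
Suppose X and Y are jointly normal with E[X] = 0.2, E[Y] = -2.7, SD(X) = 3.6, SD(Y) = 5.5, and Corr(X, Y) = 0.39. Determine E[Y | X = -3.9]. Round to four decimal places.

-5.1429

E[Y | X=x] = μ_Y + ρ(σ_Y/σ_X)(x − μ_X) for jointly normal variables.
E[Y | X=-3.9] = -2.7 + (0.39)·(5.5/3.6)·(-3.9 − (0.2)) = -2.7 + (0.59583)·(-4.1) = -5.1429.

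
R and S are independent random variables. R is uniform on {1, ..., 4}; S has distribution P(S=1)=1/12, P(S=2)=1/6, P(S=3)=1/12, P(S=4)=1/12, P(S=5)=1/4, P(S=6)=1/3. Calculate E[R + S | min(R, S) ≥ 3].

155/18

P(min(R, S) ≥ 3) = 3/8.
Summing (R+S)·P(x,y) over outcomes with min(R, S) ≥ 3 gives 155/48.
E[R + S | min(R, S) ≥ 3] = (155/48) / (3/8) = 155/18.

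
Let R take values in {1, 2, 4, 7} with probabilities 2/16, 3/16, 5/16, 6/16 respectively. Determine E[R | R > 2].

62/11

P(R > 2) = 11/16.
Σ over the event: 4·5/16 + 7·3/8 = 31/8.
E[R | R > 2] = (31/8) / (11/16) = 62/11.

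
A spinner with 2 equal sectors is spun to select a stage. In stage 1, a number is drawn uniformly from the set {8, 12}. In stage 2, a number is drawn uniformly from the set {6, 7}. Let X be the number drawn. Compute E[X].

33/4

E[X | stage 1] = (8+12)/2 = 10.
E[X | stage 2] = (6+7)/2 = 13/2.
By the law of total expectation,
E[X] = (1/2)·(10) + (1/2)·(13/2) = 33/4.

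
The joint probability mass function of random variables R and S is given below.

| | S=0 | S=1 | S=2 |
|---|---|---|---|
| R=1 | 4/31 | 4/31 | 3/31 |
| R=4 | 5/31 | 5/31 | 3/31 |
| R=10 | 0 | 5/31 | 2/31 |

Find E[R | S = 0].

P(S = 0) = 9/31.
Summing R·P(R=x,S=y) over the conditioning event gives 24/31.
E[R | S = 0] = (24/31) / (9/31) = 8/3.

8/3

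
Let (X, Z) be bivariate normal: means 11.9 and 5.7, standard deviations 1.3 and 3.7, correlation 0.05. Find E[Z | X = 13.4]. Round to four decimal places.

5.9135

E[Z | X=x] = μ_Z + ρ(σ_Z/σ_X)(x − μ_X) for jointly normal variables.
E[Z | X=13.4] = 5.7 + (0.05)·(3.7/1.3)·(13.4 − (11.9)) = 5.7 + (0.14231)·(1.5) = 5.9135.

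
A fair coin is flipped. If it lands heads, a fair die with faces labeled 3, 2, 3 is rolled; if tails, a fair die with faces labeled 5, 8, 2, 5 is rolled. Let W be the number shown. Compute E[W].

23/6

E[W | heads] = (3+2+3)/3 = 8/3.
E[W | tails] = (5+8+2+5)/4 = 5.
By the law of total expectation,
E[W] = (1/2)·(8/3) + (1/2)·(5) = 23/6.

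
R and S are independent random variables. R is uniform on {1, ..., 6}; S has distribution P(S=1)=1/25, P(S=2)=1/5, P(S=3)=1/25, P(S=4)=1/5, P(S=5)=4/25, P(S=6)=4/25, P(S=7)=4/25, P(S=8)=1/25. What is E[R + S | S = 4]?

15/2

P(S = 4) = 1/5.
Summing (R+S)·P(x,y) over outcomes with S = 4 gives 3/2.
E[R + S | S = 4] = (3/2) / (1/5) = 15/2.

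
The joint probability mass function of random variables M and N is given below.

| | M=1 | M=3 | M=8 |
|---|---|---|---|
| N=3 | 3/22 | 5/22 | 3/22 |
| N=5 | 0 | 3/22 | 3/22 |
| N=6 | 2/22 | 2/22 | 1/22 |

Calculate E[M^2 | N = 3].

P(N = 3) = 1/2.
Σ M^2·P over the event = 1·(3/22) + 9·(5/22) + 64·(3/22) = 120/11.
E[M^2 | N = 3] = (120/11) / (1/2) = 240/11.

240/11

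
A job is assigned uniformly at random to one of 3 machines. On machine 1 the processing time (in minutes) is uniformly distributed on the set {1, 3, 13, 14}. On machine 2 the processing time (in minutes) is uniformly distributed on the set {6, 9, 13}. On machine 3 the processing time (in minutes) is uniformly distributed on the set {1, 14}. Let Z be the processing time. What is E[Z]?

E[Z | machine 1] = (1+3+13+14)/4 = 31/4.
E[Z | machine 2] = (6+9+13)/3 = 28/3.
E[Z | machine 3] = (1+14)/2 = 15/2.
E[Z] = (1/3)·(31/4) + (1/3)·(28/3) + (1/3)·(15/2) = 295/36.

295/36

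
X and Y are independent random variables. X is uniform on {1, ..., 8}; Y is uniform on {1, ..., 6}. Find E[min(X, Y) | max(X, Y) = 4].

16/7

P(max(X, Y) = 4) = 7/48.
Summing min(X,Y)·P(x,y) over outcomes with max(X, Y) = 4 gives 1/3.
E[min(X, Y) | max(X, Y) = 4] = (1/3) / (7/48) = 16/7.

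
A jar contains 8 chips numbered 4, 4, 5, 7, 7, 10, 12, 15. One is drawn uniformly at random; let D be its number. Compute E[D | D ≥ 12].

27/2

P(D ≥ 12) = 1/4.
Σ over the event: 12·1/8 + 15·1/8 = 27/8.
E[D | D ≥ 12] = (27/8) / (1/4) = 27/2.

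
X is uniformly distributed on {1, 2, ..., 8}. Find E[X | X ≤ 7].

4

Given X ≤ 7, X is equally likely to be any of {1, 2, 3, 4, 5, 6, 7}.
E[X | X ≤ 7] = (1 + 2 + 3 + 4 + 5 + 6 + 7) / 7 = 4.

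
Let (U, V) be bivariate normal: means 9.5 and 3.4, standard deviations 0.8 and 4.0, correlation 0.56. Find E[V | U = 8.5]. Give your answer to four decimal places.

The regression of V on U has slope ρ·σ_V/σ_U and passes through (μ_U, μ_V).
E[V | U=8.5] = 3.4 + (0.56)·(4.0/0.8)·(8.5 − (9.5)) = 3.4 + (2.8)·(-1) = 0.6000.

0.6000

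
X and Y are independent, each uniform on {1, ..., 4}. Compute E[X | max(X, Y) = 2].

Outcomes with max(X, Y) = 2: (1,2), (2,1), (2,2), each with probability 1/16.
E[X | max(X, Y) = 2] = (1 + 2 + 2) / 3 = 5/3.

5/3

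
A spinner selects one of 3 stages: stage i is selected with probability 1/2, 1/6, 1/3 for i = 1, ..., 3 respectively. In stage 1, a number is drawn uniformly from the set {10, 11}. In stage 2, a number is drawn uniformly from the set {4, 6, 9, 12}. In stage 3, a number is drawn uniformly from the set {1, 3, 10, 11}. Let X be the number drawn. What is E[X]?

E[X | stage 1] = (10+11)/2 = 21/2.
E[X | stage 2] = (4+6+9+12)/4 = 31/4.
E[X | stage 3] = (1+3+10+11)/4 = 25/4.
By the law of total expectation,
E[X] = (1/2)·(21/2) + (1/6)·(31/4) + (1/3)·(25/4) = 69/8.

69/8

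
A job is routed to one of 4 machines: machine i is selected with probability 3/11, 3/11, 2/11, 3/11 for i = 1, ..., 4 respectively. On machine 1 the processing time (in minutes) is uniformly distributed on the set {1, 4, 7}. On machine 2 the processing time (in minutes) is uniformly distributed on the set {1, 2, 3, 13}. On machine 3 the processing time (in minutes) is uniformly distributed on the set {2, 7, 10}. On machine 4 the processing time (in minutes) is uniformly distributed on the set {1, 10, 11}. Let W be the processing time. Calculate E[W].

731/132

E[W | machine 1] = (1+4+7)/3 = 4.
E[W | machine 2] = (1+2+3+13)/4 = 19/4.
E[W | machine 3] = (2+7+10)/3 = 19/3.
E[W | machine 4] = (1+10+11)/3 = 22/3.
E[W] = (3/11)·(4) + (3/11)·(19/4) + (2/11)·(19/3) + (3/11)·(22/3) = 731/132.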